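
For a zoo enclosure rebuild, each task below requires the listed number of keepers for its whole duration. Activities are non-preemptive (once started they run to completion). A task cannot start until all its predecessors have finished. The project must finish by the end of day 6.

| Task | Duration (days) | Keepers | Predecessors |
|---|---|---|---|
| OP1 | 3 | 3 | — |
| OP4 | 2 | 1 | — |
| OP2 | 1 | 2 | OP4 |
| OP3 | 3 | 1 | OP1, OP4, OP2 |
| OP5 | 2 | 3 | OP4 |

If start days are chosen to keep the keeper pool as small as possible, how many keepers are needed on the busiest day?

5

Early-start (OP1@1, OP4@1, OP2@3, OP3@4, OP5@3) gives peak 8: d1:4  d2:4  d3:8  d4:4  d5:1  d6:1.
Shift OP5→4.
Schedule OP1@1, OP4@1, OP2@3, OP3@4, OP5@4: d1:4  d2:4  d3:5  d4:4  d5:4  d6:1 — peak 5.
No arrangement of the 3 feasible schedules does better.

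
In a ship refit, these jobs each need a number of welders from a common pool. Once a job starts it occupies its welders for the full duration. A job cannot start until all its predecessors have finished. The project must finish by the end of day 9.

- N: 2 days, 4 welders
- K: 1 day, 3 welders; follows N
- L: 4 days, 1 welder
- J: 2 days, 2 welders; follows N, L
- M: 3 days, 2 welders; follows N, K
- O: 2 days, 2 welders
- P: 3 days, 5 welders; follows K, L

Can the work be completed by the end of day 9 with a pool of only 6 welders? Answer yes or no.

Schedule N@1, K@3, L@1, J@5, M@4, O@3, P@7: d1:5  d2:5  d3:6  d4:5  d5:4  d6:4  d7:5  d8:5  d9:5 — peak 6 ≤ 6.

yes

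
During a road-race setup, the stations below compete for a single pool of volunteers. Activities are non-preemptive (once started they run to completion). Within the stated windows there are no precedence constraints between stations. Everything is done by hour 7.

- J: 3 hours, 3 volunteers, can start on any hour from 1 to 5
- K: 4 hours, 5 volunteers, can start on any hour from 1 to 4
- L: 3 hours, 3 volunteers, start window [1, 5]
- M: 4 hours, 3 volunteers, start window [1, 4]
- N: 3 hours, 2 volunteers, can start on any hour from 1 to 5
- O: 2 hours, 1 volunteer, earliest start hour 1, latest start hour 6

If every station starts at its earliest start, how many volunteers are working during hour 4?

8

At early start, hour 4 has: K, M.
Demand: 5 + 3 = 8.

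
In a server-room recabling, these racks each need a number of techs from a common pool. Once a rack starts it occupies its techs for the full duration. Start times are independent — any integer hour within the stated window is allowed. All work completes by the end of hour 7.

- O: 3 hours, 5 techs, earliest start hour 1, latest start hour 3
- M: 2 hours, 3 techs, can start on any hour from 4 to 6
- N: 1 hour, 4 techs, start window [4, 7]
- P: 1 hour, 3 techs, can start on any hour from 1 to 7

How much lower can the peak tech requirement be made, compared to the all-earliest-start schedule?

Early-start peak: h1:8  h2:5  h3:5  h4:7  h5:3  h6:0  h7:0 ⇒ 8.
Leveled (O@1, M@4, N@6, P@7): h1:5  h2:5  h3:5  h4:3  h5:3  h6:4  h7:3 ⇒ 5.
Reduction 8 − 5 = 3.

3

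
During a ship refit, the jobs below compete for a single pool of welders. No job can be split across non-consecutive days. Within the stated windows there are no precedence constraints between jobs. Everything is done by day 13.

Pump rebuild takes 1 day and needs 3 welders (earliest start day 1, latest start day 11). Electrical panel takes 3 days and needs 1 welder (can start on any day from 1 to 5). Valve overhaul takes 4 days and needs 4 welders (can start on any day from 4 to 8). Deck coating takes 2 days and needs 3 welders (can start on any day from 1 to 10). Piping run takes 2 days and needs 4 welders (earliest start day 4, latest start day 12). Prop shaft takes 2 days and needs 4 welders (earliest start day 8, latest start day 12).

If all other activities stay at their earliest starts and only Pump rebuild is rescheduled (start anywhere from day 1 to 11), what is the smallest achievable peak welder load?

8

Pump rebuild@1: d1:7  d2:4  d3:1  d4:8  d5:8  d6:4  d7:4  d8:4  d9:4  d10:0  d11:0  d12:0  d13:0 → peak 8
Pump rebuild@2: d1:4  d2:7  d3:1  d4:8  d5:8  d6:4  d7:4  d8:4  d9:4  d10:0  d11:0  d12:0  d13:0 → peak 8
Pump rebuild@3: d1:4  d2:4  d3:4  d4:8  d5:8  d6:4  d7:4  d8:4  d9:4  d10:0  d11:0  d12:0  d13:0 → peak 8
Pump rebuild@4: d1:4  d2:4  d3:1  d4:11  d5:8  d6:4  d7:4  d8:4  d9:4  d10:0  d11:0  d12:0  d13:0 → peak 11
Pump rebuild@5: d1:4  d2:4  d3:1  d4:8  d5:11  d6:4  d7:4  d8:4  d9:4  d10:0  d11:0  d12:0  d13:0 → peak 11
Pump rebuild@6: d1:4  d2:4  d3:1  d4:8  d5:8  d6:7  d7:4  d8:4  d9:4  d10:0  d11:0  d12:0  d13:0 → peak 8
Pump rebuild@7: d1:4  d2:4  d3:1  d4:8  d5:8  d6:4  d7:7  d8:4  d9:4  d10:0  d11:0  d12:0  d13:0 → peak 8
Pump rebuild@8: d1:4  d2:4  d3:1  d4:8  d5:8  d6:4  d7:4  d8:7  d9:4  d10:0  d11:0  d12:0  d13:0 → peak 8
Pump rebuild@9: d1:4  d2:4  d3:1  d4:8  d5:8  d6:4  d7:4  d8:4  d9:7  d10:0  d11:0  d12:0  d13:0 → peak 8
Pump rebuild@10: d1:4  d2:4  d3:1  d4:8  d5:8  d6:4  d7:4  d8:4  d9:4  d10:3  d11:0  d12:0  d13:0 → peak 8
Pump rebuild@11: d1:4  d2:4  d3:1  d4:8  d5:8  d6:4  d7:4  d8:4  d9:4  d10:0  d11:3  d12:0  d13:0 → peak 8
Best is Pump rebuild@1, peak 8.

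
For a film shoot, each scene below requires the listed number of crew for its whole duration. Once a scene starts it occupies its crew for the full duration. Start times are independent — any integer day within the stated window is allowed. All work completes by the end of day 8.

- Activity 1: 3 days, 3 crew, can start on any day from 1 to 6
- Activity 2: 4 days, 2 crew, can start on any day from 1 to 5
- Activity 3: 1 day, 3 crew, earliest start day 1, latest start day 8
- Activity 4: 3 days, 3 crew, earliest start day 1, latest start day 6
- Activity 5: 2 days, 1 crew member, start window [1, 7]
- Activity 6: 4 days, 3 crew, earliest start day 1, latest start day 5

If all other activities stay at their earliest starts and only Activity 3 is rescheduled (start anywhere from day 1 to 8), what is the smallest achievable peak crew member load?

12

Activity 3@1: d1:15  d2:12  d3:11  d4:5  d5:0  d6:0  d7:0  d8:0 → peak 15
Activity 3@2: d1:12  d2:15  d3:11  d4:5  d5:0  d6:0  d7:0  d8:0 → peak 15
Activity 3@3: d1:12  d2:12  d3:14  d4:5  d5:0  d6:0  d7:0  d8:0 → peak 14
Activity 3@4: d1:12  d2:12  d3:11  d4:8  d5:0  d6:0  d7:0  d8:0 → peak 12
Activity 3@5: d1:12  d2:12  d3:11  d4:5  d5:3  d6:0  d7:0  d8:0 → peak 12
Activity 3@6: d1:12  d2:12  d3:11  d4:5  d5:0  d6:3  d7:0  d8:0 → peak 12
Activity 3@7: d1:12  d2:12  d3:11  d4:5  d5:0  d6:0  d7:3  d8:0 → peak 12
Activity 3@8: d1:12  d2:12  d3:11  d4:5  d5:0  d6:0  d7:0  d8:3 → peak 12
Best is Activity 3@4, peak 12.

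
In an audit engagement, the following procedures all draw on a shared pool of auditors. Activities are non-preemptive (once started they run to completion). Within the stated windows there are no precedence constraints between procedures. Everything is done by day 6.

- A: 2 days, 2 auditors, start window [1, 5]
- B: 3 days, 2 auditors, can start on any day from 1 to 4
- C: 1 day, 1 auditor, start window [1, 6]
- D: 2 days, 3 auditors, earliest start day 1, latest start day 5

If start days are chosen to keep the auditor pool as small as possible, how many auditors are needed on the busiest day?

Early-start (A@1, B@1, C@1, D@1) gives peak 8: d1:8  d2:7  d3:2  d4:0  d5:0  d6:0.
Shift C→3, D→4.
Schedule A@1, B@1, C@3, D@4: d1:4  d2:4  d3:3  d4:3  d5:3  d6:0 — peak 4.

4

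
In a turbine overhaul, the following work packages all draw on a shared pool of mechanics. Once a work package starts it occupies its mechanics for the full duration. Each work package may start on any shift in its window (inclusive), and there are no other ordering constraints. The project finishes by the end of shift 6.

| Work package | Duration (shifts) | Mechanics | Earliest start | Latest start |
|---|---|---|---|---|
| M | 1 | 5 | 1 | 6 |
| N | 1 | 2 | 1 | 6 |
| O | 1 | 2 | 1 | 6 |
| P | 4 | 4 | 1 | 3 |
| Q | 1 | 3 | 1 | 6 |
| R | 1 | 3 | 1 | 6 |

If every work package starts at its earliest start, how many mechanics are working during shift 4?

At early start, shift 4 has: P.
Demand: 4 = 4.

4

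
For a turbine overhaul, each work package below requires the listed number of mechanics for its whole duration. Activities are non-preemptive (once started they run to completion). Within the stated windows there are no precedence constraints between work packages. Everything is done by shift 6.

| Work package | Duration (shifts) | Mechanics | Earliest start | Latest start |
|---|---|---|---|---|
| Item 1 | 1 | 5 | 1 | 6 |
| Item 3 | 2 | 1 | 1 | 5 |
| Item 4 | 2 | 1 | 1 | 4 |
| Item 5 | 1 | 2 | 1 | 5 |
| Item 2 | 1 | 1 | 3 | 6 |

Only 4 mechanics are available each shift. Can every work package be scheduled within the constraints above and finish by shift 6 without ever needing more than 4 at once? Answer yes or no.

The minimum achievable peak is 5; 4 < 5, so no feasible schedule stays within the cap.

no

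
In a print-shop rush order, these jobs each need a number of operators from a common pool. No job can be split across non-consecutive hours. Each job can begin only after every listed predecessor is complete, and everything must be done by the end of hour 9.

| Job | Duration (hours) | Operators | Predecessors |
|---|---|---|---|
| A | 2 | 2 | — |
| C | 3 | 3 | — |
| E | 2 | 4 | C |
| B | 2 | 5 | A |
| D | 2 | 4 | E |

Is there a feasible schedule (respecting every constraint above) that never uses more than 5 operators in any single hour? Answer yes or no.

Schedule A@1, C@1, E@4, B@6, D@8: h1:5  h2:5  h3:3  h4:4  h5:4  h6:5  h7:5  h8:4  h9:4 — peak 5 ≤ 5.

yes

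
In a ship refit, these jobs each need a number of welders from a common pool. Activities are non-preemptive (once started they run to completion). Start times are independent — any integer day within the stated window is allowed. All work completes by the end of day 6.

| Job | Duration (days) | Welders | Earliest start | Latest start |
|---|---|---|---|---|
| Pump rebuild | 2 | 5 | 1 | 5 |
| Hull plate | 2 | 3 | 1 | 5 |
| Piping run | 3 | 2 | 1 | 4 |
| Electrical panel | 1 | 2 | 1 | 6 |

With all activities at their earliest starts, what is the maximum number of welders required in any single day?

12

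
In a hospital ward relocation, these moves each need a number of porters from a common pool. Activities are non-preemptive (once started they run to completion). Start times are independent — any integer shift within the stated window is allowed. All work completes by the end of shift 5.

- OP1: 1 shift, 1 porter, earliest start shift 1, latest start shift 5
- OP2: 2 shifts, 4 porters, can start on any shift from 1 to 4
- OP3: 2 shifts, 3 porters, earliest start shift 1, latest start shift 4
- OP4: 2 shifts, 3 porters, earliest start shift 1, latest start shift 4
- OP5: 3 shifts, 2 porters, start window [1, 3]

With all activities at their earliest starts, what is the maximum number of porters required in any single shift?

Early-start schedule: OP1@1, OP2@1, OP3@1, OP4@1, OP5@1.
Load per shift: shift 1: 13, shift 2: 12, shift 3: 2, shift 4: 0, shift 5: 0.
Peak is 13.

13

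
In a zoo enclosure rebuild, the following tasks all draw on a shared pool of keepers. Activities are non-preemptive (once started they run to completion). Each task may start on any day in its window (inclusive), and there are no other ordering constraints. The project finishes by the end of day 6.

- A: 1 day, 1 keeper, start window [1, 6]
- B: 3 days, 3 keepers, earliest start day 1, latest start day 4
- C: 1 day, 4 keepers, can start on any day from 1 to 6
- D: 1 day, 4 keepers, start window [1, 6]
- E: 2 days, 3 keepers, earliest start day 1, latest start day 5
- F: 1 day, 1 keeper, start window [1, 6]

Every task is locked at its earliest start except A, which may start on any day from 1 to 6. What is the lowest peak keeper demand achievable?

A@1: d1:16  d2:6  d3:3  d4:0  d5:0  d6:0 → peak 16
A@2: d1:15  d2:7  d3:3  d4:0  d5:0  d6:0 → peak 15
A@3: d1:15  d2:6  d3:4  d4:0  d5:0  d6:0 → peak 15
A@4: d1:15  d2:6  d3:3  d4:1  d5:0  d6:0 → peak 15
A@5: d1:15  d2:6  d3:3  d4:0  d5:1  d6:0 → peak 15
A@6: d1:15  d2:6  d3:3  d4:0  d5:0  d6:1 → peak 15
Best is A@2, peak 15.

15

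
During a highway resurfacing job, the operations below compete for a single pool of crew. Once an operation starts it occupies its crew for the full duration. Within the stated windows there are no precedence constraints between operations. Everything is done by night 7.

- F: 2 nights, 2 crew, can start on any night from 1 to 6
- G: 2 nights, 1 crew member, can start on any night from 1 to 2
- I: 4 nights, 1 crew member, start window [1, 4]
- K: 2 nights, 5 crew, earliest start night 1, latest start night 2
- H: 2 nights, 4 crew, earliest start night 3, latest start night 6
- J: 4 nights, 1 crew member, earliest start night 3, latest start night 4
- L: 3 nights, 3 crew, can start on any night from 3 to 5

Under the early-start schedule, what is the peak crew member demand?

Early-start schedule: F@1, G@1, I@1, K@1, H@3, J@3, L@3.
Load per night: night 1: 9, night 2: 9, night 3: 9, night 4: 9, night 5: 4, night 6: 1, night 7: 0.
Peak is 9.

9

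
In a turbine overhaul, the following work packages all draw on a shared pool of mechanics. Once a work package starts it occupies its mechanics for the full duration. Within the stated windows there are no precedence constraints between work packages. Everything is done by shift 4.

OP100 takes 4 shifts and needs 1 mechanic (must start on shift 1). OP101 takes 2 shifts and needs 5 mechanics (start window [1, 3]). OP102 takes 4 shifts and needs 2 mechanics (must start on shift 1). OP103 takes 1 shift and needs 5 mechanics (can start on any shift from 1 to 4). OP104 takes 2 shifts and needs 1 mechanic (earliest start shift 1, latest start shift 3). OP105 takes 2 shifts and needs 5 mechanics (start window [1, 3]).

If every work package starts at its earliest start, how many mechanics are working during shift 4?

At early start, shift 4 has: OP100, OP102.
Demand: 1 + 2 = 3.

3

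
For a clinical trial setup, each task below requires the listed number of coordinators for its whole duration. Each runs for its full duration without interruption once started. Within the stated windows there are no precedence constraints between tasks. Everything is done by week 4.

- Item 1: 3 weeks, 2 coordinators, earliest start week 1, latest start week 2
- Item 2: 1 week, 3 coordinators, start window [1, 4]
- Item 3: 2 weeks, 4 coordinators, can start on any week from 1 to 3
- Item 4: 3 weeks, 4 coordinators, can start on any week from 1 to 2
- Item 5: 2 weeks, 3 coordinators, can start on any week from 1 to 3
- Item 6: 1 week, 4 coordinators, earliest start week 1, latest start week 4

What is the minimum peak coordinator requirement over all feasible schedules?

Early-start (Item 1@1, Item 2@1, Item 3@1, Item 4@1, Item 5@1, Item 6@1) gives peak 20: w1:20  w2:13  w3:6  w4:0.
Shift Item 2→4, Item 5→3, Item 6→4.
Schedule Item 1@1, Item 2@4, Item 3@1, Item 4@1, Item 5@3, Item 6@4: w1:10  w2:10  w3:9  w4:10 — peak 10.
Total coordinator-weeks = 39 over 4 weeks ⇒ peak ≥ ⌈39/4⌉ = 10, so 10 is optimal.

10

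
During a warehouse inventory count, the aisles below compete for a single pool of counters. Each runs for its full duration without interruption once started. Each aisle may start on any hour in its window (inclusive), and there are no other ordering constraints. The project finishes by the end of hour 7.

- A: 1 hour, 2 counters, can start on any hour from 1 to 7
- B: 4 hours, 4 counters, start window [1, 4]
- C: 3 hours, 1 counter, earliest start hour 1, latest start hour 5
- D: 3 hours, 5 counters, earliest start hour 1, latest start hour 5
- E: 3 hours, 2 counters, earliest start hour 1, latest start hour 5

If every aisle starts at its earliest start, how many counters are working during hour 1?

At early start, hour 1 has: A, B, C, D, E.
Demand: 2 + 4 + 1 + 5 + 2 = 14.

14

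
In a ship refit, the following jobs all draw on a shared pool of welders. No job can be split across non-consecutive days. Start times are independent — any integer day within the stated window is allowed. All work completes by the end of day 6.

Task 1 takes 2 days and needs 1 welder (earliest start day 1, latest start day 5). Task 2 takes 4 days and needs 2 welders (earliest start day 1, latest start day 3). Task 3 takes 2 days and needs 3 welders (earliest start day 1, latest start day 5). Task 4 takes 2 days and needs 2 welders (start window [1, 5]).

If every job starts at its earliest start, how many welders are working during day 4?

2

At early start, day 4 has: Task 2.
Demand: 2 = 2.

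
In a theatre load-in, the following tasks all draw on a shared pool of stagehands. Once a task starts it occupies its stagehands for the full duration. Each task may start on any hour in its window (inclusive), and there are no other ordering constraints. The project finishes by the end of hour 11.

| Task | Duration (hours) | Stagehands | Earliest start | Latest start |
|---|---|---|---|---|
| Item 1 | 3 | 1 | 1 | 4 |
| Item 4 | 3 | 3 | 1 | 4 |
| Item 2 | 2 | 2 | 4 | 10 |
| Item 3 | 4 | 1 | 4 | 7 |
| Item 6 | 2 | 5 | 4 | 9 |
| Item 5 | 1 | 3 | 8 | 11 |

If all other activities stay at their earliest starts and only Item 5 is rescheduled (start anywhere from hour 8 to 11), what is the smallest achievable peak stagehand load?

Item 5@8: h1:4  h2:4  h3:4  h4:8  h5:8  h6:1  h7:1  h8:3  h9:0  h10:0  h11:0 → peak 8
Item 5@9: h1:4  h2:4  h3:4  h4:8  h5:8  h6:1  h7:1  h8:0  h9:3  h10:0  h11:0 → peak 8
Item 5@10: h1:4  h2:4  h3:4  h4:8  h5:8  h6:1  h7:1  h8:0  h9:0  h10:3  h11:0 → peak 8
Item 5@11: h1:4  h2:4  h3:4  h4:8  h5:8  h6:1  h7:1  h8:0  h9:0  h10:0  h11:3 → peak 8
Best is Item 5@8, peak 8.

8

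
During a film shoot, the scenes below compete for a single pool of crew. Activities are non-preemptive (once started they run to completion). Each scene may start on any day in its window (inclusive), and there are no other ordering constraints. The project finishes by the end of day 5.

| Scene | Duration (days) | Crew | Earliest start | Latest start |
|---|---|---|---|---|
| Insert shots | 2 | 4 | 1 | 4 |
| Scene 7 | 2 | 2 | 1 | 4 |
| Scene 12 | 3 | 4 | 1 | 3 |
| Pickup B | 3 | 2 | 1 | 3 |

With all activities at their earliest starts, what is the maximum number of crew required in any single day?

Early-start schedule: Insert shots@1, Scene 7@1, Scene 12@1, Pickup B@1.
Load per day: day 1: 12, day 2: 12, day 3: 6, day 4: 0, day 5: 0.
Peak is 12.

12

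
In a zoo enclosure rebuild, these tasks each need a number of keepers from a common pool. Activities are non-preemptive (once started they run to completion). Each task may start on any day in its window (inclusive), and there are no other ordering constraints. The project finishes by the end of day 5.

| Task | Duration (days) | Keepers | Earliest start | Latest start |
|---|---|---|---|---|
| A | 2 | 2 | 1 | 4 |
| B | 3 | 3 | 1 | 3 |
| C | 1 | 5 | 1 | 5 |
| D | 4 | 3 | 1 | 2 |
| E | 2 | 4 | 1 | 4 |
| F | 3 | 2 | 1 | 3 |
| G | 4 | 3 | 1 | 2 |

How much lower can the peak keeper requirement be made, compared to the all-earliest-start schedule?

10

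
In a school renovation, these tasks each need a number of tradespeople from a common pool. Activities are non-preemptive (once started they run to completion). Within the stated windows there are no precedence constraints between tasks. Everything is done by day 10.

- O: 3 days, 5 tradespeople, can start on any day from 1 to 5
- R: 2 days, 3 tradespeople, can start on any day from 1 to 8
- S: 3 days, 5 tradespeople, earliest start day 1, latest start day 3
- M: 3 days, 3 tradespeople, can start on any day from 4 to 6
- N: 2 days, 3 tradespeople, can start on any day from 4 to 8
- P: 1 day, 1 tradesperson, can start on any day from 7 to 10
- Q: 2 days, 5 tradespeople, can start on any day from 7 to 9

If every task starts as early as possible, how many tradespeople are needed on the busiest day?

Early-start schedule: O@1, R@1, S@1, M@4, N@4, P@7, Q@7.
Load per day: day 1: 13, day 2: 13, day 3: 10, day 4: 6, day 5: 6, day 6: 3, day 7: 6, day 8: 5, day 9: 0, day 10: 0.
Peak is 13.

13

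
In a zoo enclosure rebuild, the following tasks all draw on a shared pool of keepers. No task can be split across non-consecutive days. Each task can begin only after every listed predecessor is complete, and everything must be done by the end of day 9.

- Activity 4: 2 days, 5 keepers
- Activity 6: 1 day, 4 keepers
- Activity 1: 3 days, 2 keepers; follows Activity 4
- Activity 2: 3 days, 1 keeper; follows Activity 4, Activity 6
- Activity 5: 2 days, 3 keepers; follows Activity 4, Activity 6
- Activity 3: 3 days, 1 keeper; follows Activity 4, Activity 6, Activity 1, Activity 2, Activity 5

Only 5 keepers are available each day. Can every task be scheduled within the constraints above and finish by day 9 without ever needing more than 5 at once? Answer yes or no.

The minimum achievable peak is 6; 5 < 6, so no feasible schedule stays within the cap.

no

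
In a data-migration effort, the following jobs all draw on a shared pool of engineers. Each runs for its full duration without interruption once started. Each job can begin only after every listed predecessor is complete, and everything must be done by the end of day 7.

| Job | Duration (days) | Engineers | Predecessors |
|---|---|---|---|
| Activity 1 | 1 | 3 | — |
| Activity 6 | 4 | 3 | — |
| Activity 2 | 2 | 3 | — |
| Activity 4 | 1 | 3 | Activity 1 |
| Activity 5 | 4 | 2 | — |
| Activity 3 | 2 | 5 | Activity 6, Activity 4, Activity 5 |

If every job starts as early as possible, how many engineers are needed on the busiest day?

11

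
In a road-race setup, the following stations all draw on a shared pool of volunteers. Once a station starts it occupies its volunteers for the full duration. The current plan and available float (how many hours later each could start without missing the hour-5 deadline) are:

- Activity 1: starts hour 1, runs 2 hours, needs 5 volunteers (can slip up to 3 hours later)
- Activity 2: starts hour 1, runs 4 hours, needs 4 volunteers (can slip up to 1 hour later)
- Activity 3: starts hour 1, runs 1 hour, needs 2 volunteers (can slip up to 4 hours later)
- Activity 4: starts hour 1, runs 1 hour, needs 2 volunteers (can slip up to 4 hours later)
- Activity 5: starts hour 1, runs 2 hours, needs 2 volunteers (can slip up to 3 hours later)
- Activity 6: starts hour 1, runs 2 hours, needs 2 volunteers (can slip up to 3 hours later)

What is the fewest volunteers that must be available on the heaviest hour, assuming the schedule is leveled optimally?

9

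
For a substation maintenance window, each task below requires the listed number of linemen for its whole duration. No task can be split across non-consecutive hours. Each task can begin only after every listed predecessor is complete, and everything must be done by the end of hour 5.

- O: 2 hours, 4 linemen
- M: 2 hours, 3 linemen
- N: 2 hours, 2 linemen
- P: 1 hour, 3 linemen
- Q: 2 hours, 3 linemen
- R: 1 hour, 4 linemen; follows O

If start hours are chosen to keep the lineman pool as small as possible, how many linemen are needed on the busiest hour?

Early-start (O@1, M@1, N@1, P@1, Q@1, R@3) gives peak 15: h1:15  h2:12  h3:4  h4:0  h5:0.
Shift N→3, P→3, Q→4, R→5.
Schedule O@1, M@1, N@3, P@3, Q@4, R@5: h1:7  h2:7  h3:5  h4:5  h5:7 — peak 7.
Total lineman-hours = 31 over 5 hours ⇒ peak ≥ ⌈31/5⌉ = 7, so 7 is optimal.

7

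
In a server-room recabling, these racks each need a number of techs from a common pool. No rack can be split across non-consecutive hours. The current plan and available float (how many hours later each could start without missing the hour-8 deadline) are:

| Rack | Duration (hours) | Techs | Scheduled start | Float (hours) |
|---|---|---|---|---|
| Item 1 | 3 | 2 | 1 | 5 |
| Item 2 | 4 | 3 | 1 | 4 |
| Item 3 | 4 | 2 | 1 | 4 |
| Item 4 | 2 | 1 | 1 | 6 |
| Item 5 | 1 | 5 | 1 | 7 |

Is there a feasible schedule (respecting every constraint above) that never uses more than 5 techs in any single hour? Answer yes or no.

Schedule Item 1@1, Item 2@1, Item 3@4, Item 4@5, Item 5@8: h1:5  h2:5  h3:5  h4:5  h5:3  h6:3  h7:2  h8:5 — peak 5 ≤ 5.

yes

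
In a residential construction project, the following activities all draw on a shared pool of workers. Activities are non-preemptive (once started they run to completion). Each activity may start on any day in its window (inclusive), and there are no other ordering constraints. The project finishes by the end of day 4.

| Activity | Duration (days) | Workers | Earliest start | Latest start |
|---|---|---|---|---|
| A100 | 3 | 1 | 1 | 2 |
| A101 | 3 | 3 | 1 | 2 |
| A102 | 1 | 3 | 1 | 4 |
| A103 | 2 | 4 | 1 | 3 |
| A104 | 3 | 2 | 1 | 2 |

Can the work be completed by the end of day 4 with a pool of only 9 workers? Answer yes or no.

no

The minimum achievable peak is 10; 9 < 10, so no feasible schedule stays within the cap.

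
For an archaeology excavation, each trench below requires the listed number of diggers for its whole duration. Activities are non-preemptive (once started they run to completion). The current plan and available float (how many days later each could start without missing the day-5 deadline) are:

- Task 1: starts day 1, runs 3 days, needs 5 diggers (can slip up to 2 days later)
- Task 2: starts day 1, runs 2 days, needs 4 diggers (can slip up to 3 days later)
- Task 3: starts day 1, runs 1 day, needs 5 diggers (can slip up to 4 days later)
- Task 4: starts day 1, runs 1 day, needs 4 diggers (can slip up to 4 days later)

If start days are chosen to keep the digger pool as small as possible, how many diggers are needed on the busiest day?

9

Early-start (Task 1@1, Task 2@1, Task 3@1, Task 4@1) gives peak 18: d1:18  d2:9  d3:5  d4:0  d5:0.
Shift Task 3→4, Task 4→3.
Schedule Task 1@1, Task 2@1, Task 3@4, Task 4@3: d1:9  d2:9  d3:9  d4:5  d5:0 — peak 9.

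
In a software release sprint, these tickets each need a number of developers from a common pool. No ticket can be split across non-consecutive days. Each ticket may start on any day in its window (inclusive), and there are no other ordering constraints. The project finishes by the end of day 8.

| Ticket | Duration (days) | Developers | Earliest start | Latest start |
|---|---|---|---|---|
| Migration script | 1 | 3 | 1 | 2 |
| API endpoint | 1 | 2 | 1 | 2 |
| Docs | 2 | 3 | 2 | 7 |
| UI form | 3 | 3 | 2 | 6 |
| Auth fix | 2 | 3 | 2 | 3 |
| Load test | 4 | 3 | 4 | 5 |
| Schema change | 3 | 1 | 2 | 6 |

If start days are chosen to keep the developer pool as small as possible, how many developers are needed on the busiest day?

6

Early-start (Migration script@1, API endpoint@1, Docs@2, UI form@2, Auth fix@2, Load test@4, Schema change@2) gives peak 10: d1:5  d2:10  d3:10  d4:7  d5:3  d6:3  d7:3  d8:0.
Shift Docs→4, Load test→5, Schema change→6.
Schedule Migration script@1, API endpoint@1, Docs@4, UI form@2, Auth fix@2, Load test@5, Schema change@6: d1:5  d2:6  d3:6  d4:6  d5:6  d6:4  d7:4  d8:4 — peak 6.
Total developer-days = 41 over 8 days ⇒ peak ≥ ⌈41/8⌉ = 6, so 6 is optimal.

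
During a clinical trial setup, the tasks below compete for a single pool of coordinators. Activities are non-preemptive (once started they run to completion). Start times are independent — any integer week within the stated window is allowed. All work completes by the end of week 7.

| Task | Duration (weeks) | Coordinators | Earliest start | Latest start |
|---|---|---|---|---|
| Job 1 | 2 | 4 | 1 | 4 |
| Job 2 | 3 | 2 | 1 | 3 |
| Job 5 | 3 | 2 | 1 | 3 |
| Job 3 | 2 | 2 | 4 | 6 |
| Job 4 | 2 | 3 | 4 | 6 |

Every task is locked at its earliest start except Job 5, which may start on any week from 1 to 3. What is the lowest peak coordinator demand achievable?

Job 5@1: w1:8  w2:8  w3:4  w4:5  w5:5  w6:0  w7:0 → peak 8
Job 5@2: w1:6  w2:8  w3:4  w4:7  w5:5  w6:0  w7:0 → peak 8
Job 5@3: w1:6  w2:6  w3:4  w4:7  w5:7  w6:0  w7:0 → peak 7
Best is Job 5@3, peak 7.

7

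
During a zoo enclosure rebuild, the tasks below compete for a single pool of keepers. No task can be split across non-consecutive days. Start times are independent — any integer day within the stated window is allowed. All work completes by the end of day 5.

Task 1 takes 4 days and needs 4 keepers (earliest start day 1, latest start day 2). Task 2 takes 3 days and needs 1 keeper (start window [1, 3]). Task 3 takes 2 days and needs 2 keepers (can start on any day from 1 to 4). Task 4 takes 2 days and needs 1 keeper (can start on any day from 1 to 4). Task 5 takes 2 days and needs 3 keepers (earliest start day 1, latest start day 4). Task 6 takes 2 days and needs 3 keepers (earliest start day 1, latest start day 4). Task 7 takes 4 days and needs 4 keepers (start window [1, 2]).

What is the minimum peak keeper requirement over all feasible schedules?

13

Early-start (Task 1@1, Task 2@1, Task 3@1, Task 4@1, Task 5@1, Task 6@1, Task 7@1) gives peak 18: d1:18  d2:18  d3:9  d4:8  d5:0.
Shift Task 3→3, Task 6→4.
Schedule Task 1@1, Task 2@1, Task 3@3, Task 4@1, Task 5@1, Task 6@4, Task 7@1: d1:13  d2:13  d3:11  d4:13  d5:3 — peak 13.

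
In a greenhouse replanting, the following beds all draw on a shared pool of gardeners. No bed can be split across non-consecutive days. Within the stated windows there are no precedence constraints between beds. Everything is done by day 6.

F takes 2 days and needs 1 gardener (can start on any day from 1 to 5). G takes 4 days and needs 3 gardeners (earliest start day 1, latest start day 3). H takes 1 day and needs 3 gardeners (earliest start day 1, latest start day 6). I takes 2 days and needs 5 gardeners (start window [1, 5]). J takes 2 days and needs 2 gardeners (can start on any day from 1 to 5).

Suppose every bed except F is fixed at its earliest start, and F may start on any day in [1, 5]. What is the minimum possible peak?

F@1: d1:14  d2:11  d3:3  d4:3  d5:0  d6:0 → peak 14
F@2: d1:13  d2:11  d3:4  d4:3  d5:0  d6:0 → peak 13
F@3: d1:13  d2:10  d3:4  d4:4  d5:0  d6:0 → peak 13
F@4: d1:13  d2:10  d3:3  d4:4  d5:1  d6:0 → peak 13
F@5: d1:13  d2:10  d3:3  d4:3  d5:1  d6:1 → peak 13
Best is F@2, peak 13.

13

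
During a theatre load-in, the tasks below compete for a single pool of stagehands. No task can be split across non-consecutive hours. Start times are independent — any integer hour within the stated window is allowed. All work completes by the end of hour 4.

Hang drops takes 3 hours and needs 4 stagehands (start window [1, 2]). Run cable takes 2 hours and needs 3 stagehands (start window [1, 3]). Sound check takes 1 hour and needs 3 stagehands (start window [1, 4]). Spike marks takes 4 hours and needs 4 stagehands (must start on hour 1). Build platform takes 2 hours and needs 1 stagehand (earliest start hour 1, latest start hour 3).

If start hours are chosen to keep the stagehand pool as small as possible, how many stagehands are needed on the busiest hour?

Early-start (Hang drops@1, Run cable@1, Sound check@1, Spike marks@1, Build platform@1) gives peak 15: h1:15  h2:12  h3:8  h4:4.
Shift Sound check→4, Build platform→3.
Schedule Hang drops@1, Run cable@1, Sound check@4, Spike marks@1, Build platform@3: h1:11  h2:11  h3:9  h4:8 — peak 11.

11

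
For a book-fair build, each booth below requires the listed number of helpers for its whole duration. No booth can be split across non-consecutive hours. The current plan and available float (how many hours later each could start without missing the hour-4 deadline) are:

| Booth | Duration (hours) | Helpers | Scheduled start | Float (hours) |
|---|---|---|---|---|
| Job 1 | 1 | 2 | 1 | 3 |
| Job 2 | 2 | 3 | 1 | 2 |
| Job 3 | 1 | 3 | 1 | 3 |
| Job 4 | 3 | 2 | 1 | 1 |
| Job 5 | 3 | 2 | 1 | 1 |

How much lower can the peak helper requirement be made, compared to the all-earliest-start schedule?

5

Early-start peak: h1:12  h2:7  h3:4  h4:0 ⇒ 12.
Leveled (Job 1@1, Job 2@1, Job 3@3, Job 4@1, Job 5@2): h1:7  h2:7  h3:7  h4:2 ⇒ 7.
Reduction 12 − 7 = 5.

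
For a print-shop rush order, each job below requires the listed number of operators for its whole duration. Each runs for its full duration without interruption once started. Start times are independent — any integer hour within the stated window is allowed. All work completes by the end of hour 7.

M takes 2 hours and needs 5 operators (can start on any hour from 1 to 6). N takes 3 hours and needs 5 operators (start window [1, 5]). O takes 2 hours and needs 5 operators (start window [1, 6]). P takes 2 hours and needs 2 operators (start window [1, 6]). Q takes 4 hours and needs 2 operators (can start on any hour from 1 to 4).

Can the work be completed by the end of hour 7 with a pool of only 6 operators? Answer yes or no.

Total operator-hours = 47; over 7 hours the average is 47/7 > 6, so some hour must exceed 6.

no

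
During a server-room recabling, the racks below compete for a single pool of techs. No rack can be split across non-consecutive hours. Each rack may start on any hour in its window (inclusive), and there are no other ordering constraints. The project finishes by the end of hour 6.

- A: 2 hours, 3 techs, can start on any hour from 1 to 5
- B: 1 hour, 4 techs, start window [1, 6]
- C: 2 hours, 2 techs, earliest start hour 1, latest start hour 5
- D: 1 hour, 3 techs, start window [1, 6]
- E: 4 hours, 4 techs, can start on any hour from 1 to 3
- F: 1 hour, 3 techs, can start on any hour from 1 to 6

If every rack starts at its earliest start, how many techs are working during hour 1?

At early start, hour 1 has: A, B, C, D, E, F.
Demand: 3 + 4 + 2 + 3 + 4 + 3 = 19.

19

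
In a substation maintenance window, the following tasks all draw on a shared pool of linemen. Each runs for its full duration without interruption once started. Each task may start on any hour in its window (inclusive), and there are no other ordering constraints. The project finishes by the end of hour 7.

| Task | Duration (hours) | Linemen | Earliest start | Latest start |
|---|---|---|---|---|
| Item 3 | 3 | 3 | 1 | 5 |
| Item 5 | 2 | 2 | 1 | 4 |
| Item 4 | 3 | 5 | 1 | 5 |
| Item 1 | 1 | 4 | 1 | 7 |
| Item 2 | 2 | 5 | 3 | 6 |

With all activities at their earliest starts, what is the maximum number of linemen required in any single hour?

14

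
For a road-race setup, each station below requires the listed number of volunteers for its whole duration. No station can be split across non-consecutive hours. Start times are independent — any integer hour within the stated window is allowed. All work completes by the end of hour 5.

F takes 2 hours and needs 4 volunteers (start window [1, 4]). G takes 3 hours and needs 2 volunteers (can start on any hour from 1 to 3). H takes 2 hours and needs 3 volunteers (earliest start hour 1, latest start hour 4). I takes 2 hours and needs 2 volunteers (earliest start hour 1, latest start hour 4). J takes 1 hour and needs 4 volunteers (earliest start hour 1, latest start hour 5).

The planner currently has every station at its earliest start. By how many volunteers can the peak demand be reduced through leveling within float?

9

Early-start peak: h1:15  h2:11  h3:2  h4:0  h5:0 ⇒ 15.
Leveled (F@1, G@1, H@3, I@4, J@5): h1:6  h2:6  h3:5  h4:5  h5:6 ⇒ 6.
Reduction 15 − 6 = 9.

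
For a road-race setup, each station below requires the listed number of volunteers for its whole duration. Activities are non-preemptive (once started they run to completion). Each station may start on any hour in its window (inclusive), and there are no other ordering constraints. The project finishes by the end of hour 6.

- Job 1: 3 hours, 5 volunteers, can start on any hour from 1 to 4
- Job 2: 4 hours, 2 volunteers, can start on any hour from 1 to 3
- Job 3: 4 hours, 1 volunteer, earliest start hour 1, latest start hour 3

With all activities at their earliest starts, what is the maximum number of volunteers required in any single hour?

Early-start schedule: Job 1@1, Job 2@1, Job 3@1.
Load per hour: hour 1: 8, hour 2: 8, hour 3: 8, hour 4: 3, hour 5: 0, hour 6: 0.
Peak is 8.

8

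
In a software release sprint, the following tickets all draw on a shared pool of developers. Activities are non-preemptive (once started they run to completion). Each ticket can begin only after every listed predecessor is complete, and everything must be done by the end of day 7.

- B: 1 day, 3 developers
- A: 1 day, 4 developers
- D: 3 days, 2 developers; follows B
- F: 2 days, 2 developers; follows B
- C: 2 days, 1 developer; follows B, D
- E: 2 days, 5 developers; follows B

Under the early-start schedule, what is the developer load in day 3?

At early start, day 3 has: D, F, E.
Demand: 2 + 2 + 5 = 9.

9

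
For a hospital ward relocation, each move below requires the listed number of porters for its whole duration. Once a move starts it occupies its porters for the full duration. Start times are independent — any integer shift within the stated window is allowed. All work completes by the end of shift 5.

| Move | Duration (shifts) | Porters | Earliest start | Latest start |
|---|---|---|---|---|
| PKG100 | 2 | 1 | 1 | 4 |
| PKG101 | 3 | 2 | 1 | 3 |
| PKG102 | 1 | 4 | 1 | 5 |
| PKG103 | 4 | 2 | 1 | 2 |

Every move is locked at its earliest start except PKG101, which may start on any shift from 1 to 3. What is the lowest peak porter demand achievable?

7

PKG101@1: s1:9  s2:5  s3:4  s4:2  s5:0 → peak 9
PKG101@2: s1:7  s2:5  s3:4  s4:4  s5:0 → peak 7
PKG101@3: s1:7  s2:3  s3:4  s4:4  s5:2 → peak 7
Best is PKG101@2, peak 7.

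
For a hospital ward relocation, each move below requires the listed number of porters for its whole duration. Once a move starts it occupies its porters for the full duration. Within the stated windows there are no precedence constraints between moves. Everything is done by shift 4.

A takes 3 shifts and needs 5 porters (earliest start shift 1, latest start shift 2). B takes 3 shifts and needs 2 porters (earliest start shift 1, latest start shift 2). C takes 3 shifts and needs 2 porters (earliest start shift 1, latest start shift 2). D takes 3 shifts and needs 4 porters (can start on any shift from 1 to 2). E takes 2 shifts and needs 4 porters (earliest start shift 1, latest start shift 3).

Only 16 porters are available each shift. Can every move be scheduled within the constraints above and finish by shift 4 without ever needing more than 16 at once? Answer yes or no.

no

The minimum achievable peak is 17; 16 < 17, so no feasible schedule stays within the cap.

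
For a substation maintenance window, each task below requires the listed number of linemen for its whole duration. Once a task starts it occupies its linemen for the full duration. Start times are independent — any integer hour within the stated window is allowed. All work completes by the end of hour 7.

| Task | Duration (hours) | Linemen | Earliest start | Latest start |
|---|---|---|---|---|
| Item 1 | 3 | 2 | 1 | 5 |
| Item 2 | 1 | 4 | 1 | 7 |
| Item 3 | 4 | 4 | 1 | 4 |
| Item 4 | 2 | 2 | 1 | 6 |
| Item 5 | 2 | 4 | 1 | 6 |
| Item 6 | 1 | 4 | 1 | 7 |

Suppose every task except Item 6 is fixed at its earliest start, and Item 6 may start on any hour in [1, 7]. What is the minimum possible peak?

Item 6@1: h1:20  h2:12  h3:6  h4:4  h5:0  h6:0  h7:0 → peak 20
Item 6@2: h1:16  h2:16  h3:6  h4:4  h5:0  h6:0  h7:0 → peak 16
Item 6@3: h1:16  h2:12  h3:10  h4:4  h5:0  h6:0  h7:0 → peak 16
Item 6@4: h1:16  h2:12  h3:6  h4:8  h5:0  h6:0  h7:0 → peak 16
Item 6@5: h1:16  h2:12  h3:6  h4:4  h5:4  h6:0  h7:0 → peak 16
Item 6@6: h1:16  h2:12  h3:6  h4:4  h5:0  h6:4  h7:0 → peak 16
Item 6@7: h1:16  h2:12  h3:6  h4:4  h5:0  h6:0  h7:4 → peak 16
Best is Item 6@2, peak 16.

16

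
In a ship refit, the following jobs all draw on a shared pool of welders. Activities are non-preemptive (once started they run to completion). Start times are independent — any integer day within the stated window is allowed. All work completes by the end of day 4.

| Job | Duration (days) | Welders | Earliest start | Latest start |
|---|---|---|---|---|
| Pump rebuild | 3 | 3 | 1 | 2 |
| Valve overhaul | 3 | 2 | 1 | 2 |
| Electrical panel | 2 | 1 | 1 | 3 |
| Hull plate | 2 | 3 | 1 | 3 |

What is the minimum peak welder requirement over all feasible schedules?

8

Early-start (Pump rebuild@1, Valve overhaul@1, Electrical panel@1, Hull plate@1) gives peak 9: d1:9  d2:9  d3:5  d4:0.
Shift Hull plate→3.
Schedule Pump rebuild@1, Valve overhaul@1, Electrical panel@1, Hull plate@3: d1:6  d2:6  d3:8  d4:3 — peak 8.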